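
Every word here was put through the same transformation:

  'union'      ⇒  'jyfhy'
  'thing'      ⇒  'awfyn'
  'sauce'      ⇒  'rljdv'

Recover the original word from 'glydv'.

u(20)→j(9) and n(13)→y(24) fit y≡9x+11 (mod 26); the inverse of 9 mod 26 is 3. Each letter's alphabet position (a=0..z=25) is mapped through 9·x+11 mod 26 — an affine cipher.
Reversing it on glydv: g(6)→3·(6−11)≡11=l; l(11)→3·(11−11)≡0=a; y(24)→3·(24−11)≡13=n; d(3)→3·(3−11)≡2=c; v(21)→3·(21−11)≡4=e (all mod 26).

lance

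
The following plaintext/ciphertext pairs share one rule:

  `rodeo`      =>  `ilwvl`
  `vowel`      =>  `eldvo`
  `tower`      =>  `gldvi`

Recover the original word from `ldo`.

owl

This is the alphabet-reversal cipher (Atbash): a becomes z, b becomes y, etc.
Undoing it on ldo: l↔o, d↔w, o↔l.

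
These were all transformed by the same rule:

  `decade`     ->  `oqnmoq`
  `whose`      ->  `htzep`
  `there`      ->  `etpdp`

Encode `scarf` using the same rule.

doldq

Shifts by position in decade: pos 0: d→o (+11), pos 1: e→q (+12), pos 2: c→n (+11), pos 3: a→m (+12) — repeating every 2. A repeating key of period 2 is used — shifts +11, +12 over and over.
For scarf: s+11=d, c+12=o, a+11=l, r+12=d, f+11=q.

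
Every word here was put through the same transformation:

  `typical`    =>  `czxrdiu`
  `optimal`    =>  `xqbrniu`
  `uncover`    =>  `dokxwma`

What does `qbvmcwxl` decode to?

handbook

Shifts by position in typical: pos 0: t→c (+9), pos 1: y→z (+1), pos 2: p→x (+8), pos 3: i→r (+9), pos 4: c→d (+1), pos 5: a→i (+8) — repeating every 3. A repeating key of period 3 is used — shifts +9, +1, +8 over and over.
Decoding qbvmcwxl: q−9=h, b−1=a, v−8=n, m−9=d, c−1=b, w−8=o, x−9=o, l−1=k.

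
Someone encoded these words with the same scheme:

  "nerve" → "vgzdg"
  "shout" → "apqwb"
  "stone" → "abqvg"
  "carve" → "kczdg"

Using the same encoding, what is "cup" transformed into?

kwx

Two shifts are in play — +2 for a/e/i/o/u, +8 for every other letter.
Applying it to cup: c(cons)+8=k, u(vowel)+2=w, p(cons)+8=x.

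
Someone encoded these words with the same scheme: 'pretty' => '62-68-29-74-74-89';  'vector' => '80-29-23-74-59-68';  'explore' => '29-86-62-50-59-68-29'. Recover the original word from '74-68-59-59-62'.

p(#16)→62 and r(#18)→68: differences scale by 3, so n = 3·pos + 14. Each letter becomes 3×(its alphabet position, a=1..z=26) + 14.
Undoing it on 74-68-59-59-62: 74→(74−14)÷3=20=t, 68→(68−14)÷3=18=r, 59→(59−14)÷3=15=o, 59→(59−14)÷3=15=o, 62→(62−14)÷3=16=p.

troop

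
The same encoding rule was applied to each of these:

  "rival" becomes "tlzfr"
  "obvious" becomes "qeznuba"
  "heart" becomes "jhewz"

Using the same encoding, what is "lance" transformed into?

ndrhk

The shift increases by 1 at each position, starting from +2: 2, 3, 4, ….
For lance: l+2=n, a+3=d, n+4=r, c+5=h, e+6=k.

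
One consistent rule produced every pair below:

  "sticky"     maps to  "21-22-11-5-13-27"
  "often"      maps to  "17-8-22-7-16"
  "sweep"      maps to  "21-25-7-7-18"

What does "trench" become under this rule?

Letters become their 1-based position plus 2 (so a→3, b→4, …).
Applying it to trench: t=20→22, r=18→20, e=5→7, n=14→16, c=3→5, h=8→10.

22-20-7-16-5-10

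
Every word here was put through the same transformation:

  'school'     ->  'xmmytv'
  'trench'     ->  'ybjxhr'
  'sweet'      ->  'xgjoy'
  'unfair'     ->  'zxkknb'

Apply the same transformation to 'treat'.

ybjky

Shifts by position in school: pos 0: s→x (+5), pos 1: c→m (+10), pos 2: h→m (+5), pos 3: o→y (+10) — repeating every 2. The shifts repeat in a cycle of length 2: positions 0,1,… shift by +5, +10, then the pattern repeats.
On treat: t+5=y, r+10=b, e+5=j, a+10=k, t+5=y.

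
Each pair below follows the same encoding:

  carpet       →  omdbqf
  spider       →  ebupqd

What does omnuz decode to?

Compare letters: c→o is +12, a→m is +12, r→d is +12 — a constant shift. Every letter moves 12 places later in the alphabet, wrapping around z→a.
Undoing it on omnuz: o−12=c, m−12=a, n−12=b, u−12=i, z−12=n.

cabin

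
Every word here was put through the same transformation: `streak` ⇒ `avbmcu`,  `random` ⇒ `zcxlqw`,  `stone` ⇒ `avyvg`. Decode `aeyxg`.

Shifts by position in streak: pos 0: s→a (+8), pos 1: t→v (+2), pos 2: r→b (+10), pos 3: e→m (+8), pos 4: a→c (+2), pos 5: k→u (+10) — repeating every 3. It's a Vigenère-style cipher with numeric key [8,2,10]: position i shifts by key[i mod 3].
Decoding aeyxg: a−8=s, e−2=c, y−10=o, x−8=p, g−2=e.

scope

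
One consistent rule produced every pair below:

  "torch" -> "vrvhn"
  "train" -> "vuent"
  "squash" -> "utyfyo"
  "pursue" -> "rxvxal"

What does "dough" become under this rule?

Letter i (0-indexed) is shifted by i+2, so successive shifts are 2, 3, 4, ….
On dough: d+2=f, o+3=r, u+4=y, g+5=l, h+6=n.

fryln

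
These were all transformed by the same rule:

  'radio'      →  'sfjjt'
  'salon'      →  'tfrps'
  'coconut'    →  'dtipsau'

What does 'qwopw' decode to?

Shifts by position in radio: pos 0: r→s (+1), pos 1: a→f (+5), pos 2: d→j (+6), pos 3: i→j (+1), pos 4: o→t (+5) — repeating every 3. The shifts repeat in a cycle of length 3: positions 0,1,… shift by +1, +5, +6, then the pattern repeats.
Decoding qwopw: q−1=p, w−5=r, o−6=i, p−1=o, w−5=r.

prior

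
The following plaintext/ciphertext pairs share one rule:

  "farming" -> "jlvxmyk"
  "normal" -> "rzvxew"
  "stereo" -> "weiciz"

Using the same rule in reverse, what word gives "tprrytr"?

Shifts by position in farming: pos 0: f→j (+4), pos 1: a→l (+11), pos 2: r→v (+4), pos 3: m→x (+11) — repeating every 2. It's a Vigenère-style cipher with numeric key [4,11]: position i shifts by key[i mod 2].
Undoing it on tprrytr: t−4=p, p−11=e, r−4=n, r−11=g, y−4=u, t−11=i, r−4=n.

penguin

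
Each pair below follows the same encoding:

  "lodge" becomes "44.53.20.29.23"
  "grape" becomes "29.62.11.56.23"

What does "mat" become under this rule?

47.11.68

Each letter becomes 3×(its alphabet position, a=1..z=26) + 8.
For mat: m=13→47, a=1→11, t=20→68.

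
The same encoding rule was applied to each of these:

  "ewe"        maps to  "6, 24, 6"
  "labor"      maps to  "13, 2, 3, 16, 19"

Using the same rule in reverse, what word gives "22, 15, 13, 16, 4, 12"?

unlock

e is letter #5 and maps to 6: an offset of 1. Each letter is replaced by its alphabet position (a=1..z=26) + 1.
Reversing it on 22, 15, 13, 16, 4, 12: 22→(22−1)÷1=21=u, 15→(15−1)÷1=14=n, 13→(13−1)÷1=12=l, 16→(16−1)÷1=15=o, 4→(4−1)÷1=3=c, 12→(12−1)÷1=11=k.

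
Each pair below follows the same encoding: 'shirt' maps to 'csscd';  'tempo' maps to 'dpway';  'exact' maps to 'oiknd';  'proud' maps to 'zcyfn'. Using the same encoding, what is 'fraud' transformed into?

Shifts by position in shirt: pos 0: s→c (+10), pos 1: h→s (+11), pos 2: i→s (+10), pos 3: r→c (+11) — repeating every 2. The shifts repeat in a cycle of length 2: positions 0,1,… shift by +10, +11, then the pattern repeats.
Applying it to fraud: f+10=p, r+11=c, a+10=k, u+11=f, d+10=n.

pckfn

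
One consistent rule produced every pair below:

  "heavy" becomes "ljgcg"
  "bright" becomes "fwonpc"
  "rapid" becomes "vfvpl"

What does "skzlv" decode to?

often

In heavy: h→l is +4, e→j is +5, a→g is +6, v→c is +7 — the shift increases by 1 each position. Each letter shifts forward by (position + 4), i.e. 4, 5, 6, … — the shift grows by one for each successive letter.
Undoing it on skzlv: s−4=o, k−5=f, z−6=t, l−7=e, v−8=n.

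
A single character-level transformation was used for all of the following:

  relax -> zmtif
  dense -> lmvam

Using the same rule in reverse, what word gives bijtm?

table

Each letter is shifted forward by 8 in the alphabet (a Caesar shift of +8).
Decoding bijtm: b−8=t, i−8=a, j−8=b, t−8=l, m−8=e.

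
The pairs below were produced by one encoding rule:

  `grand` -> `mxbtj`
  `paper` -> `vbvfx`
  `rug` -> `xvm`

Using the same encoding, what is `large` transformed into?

rbxmf

The rule splits by letter class: vowels +1, consonants +6.
For large: l(cons)+6=r, a(vowel)+1=b, r(cons)+6=x, g(cons)+6=m, e(vowel)+1=f.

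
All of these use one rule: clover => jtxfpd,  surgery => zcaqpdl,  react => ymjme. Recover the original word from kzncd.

In clover: c→j is +7, l→t is +8, o→x is +9, v→f is +10 — the shift increases by 1 each position. The shift increases by 1 at each position, starting from +7: 7, 8, 9, ….
Reversing it on kzncd: k−7=d, z−8=r, n−9=e, c−10=s, d−11=s.

dress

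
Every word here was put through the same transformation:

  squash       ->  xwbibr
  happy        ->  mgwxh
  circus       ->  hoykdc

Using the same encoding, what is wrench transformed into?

Each letter shifts forward by (position + 5), i.e. 5, 6, 7, … — the shift grows by one for each successive letter.
Applying it to wrench: w+5=b, r+6=x, e+7=l, n+8=v, c+9=l, h+10=r.

bxlvlr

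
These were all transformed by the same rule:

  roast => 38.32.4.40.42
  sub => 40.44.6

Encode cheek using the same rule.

r(#18)→38 and o(#15)→32: differences scale by 2, so n = 2·pos + 2. Each letter becomes 2×(its alphabet position, a=1..z=26) + 2.
For cheek: c=3→8, h=8→18, e=5→12, e=5→12, k=11→24.

8.18.12.12.24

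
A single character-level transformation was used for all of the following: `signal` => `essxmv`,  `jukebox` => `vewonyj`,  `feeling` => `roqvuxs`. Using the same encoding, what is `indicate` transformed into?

uxpsokfo

A repeating key of period 2 is used — shifts +12, +10 over and over.
On indicate: i+12=u, n+10=x, d+12=p, i+10=s, c+12=o, a+10=k, t+12=f, e+10=o.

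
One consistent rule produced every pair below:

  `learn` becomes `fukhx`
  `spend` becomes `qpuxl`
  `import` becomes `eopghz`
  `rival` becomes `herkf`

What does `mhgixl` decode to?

l(11)→f(5) and e(4)→u(20) fit y≡9x+10 (mod 26); the inverse of 9 mod 26 is 3. Each letter's alphabet position (a=0..z=25) is mapped through 9·x+10 mod 26 — an affine cipher.
Decoding mhgixl: m(12)→3·(12−10)≡6=g; h(7)→3·(7−10)≡17=r; g(6)→3·(6−10)≡14=o; i(8)→3·(8−10)≡20=u; x(23)→3·(23−10)≡13=n; l(11)→3·(11−10)≡3=d (all mod 26).

ground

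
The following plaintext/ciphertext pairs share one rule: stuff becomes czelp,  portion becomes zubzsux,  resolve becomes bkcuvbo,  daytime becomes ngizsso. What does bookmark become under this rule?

Shifts by position in stuff: pos 0: s→c (+10), pos 1: t→z (+6), pos 2: u→e (+10), pos 3: f→l (+6) — repeating every 2. A repeating key of period 2 is used — shifts +10, +6 over and over.
For bookmark: b+10=l, o+6=u, o+10=y, k+6=q, m+10=w, a+6=g, r+10=b, k+6=q.

luyqwgbq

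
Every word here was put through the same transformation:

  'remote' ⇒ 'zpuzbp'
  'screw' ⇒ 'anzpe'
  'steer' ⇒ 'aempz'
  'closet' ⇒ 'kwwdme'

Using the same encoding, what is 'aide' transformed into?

It's a Vigenère-style cipher with numeric key [8,11]: position i shifts by key[i mod 2].
Applying it to aide: a+8=i, i+11=t, d+8=l, e+11=p.

itlp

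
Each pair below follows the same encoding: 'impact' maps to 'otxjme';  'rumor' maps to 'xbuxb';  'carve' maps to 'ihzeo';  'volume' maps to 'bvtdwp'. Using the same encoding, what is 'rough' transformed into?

xvcpr

Each letter shifts forward by (position + 6), i.e. 6, 7, 8, … — the shift grows by one for each successive letter.
Applying it to rough: r+6=x, o+7=v, u+8=c, g+9=p, h+10=r.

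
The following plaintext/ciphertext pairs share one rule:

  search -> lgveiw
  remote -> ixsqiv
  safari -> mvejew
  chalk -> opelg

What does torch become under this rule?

lgvsx

The output letters match the input read backwards, each shifted +4: search reversed is hcraes. The word is reversed, then every letter is shifted forward by 4.
On torch: reverse → hcrot; then shift: h+4=l, c+4=g, r+4=v, o+4=s, t+4=x.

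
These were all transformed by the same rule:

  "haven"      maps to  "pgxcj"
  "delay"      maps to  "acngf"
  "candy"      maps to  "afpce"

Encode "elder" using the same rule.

tgfng

The output letters match the input read backwards, each shifted +2: haven reversed is nevah. Read the word backwards and shift each letter +2.
On elder: reverse → redle; then shift: r+2=t, e+2=g, d+2=f, l+2=n, e+2=g.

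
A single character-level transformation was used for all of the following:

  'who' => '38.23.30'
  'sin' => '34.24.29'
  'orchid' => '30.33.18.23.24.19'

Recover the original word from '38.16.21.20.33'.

w is letter #23 and maps to 38: an offset of 15. Letters become their 1-based position plus 15 (so a→16, b→17, …).
Reversing it on 38.16.21.20.33: 38→(38−15)÷1=23=w, 16→(16−15)÷1=1=a, 21→(21−15)÷1=6=f, 20→(20−15)÷1=5=e, 33→(33−15)÷1=18=r.

wafer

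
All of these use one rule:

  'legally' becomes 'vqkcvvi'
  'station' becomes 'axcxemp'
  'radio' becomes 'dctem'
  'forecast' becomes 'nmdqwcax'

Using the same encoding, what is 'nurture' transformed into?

l(11)→v(21) and e(4)→q(16) fit y≡23x+2 (mod 26); the inverse of 23 mod 26 is 17. Treating letters as 0–25, the rule is x ↦ 23x + 2 (mod 26).
Applying it to nurture: n(13)→23·13+2≡15=p; u(20)→23·20+2≡20=u; r(17)→23·17+2≡3=d; t(19)→23·19+2≡23=x; u(20)→23·20+2≡20=u; r(17)→23·17+2≡3=d; e(4)→23·4+2≡16=q (all mod 26).

pudxudq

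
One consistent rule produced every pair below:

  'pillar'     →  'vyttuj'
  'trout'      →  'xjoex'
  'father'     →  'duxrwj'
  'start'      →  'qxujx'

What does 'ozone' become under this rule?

Each letter's alphabet position (a=0..z=25) is mapped through 7·x+20 mod 26 — an affine cipher.
On ozone: o(14)→7·14+20≡14=o; z(25)→7·25+20≡13=n; o(14)→7·14+20≡14=o; n(13)→7·13+20≡7=h; e(4)→7·4+20≡22=w (all mod 26).

onohw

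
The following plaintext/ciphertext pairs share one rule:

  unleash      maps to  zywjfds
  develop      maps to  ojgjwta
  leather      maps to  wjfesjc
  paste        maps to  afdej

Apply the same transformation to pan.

The shift depends on letter class: consonant n→y is +11, but vowel u→z is +5. Vowels shift forward by 5 and consonants shift forward by 11.
For pan: p(cons)+11=a, a(vowel)+5=f, n(cons)+11=y.

afy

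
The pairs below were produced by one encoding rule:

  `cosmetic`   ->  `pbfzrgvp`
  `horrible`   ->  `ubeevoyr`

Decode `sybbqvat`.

flooding

This is a Caesar cipher with shift 13.
Undoing it on sybbqvat: s−13=f, y−13=l, b−13=o, b−13=o, q−13=d, v−13=i, a−13=n, t−13=g.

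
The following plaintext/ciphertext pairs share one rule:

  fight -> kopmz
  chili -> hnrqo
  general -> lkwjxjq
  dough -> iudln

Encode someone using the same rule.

xuvjuwj

Shifts by position in fight: pos 0: f→k (+5), pos 1: i→o (+6), pos 2: g→p (+9), pos 3: h→m (+5), pos 4: t→z (+6) — repeating every 3. The shifts repeat in a cycle of length 3: positions 0,1,… shift by +5, +6, +9, then the pattern repeats.
Applying it to someone: s+5=x, o+6=u, m+9=v, e+5=j, o+6=u, n+9=w, e+5=j.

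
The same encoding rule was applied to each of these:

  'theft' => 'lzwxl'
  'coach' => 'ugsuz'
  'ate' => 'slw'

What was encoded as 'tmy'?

bug

Compare letters: t→l is +18, h→z is +18, e→w is +18 — a constant shift. Every letter moves 18 places later in the alphabet, wrapping around z→a.
Undoing it on tmy: t−18=b, m−18=u, y−18=g.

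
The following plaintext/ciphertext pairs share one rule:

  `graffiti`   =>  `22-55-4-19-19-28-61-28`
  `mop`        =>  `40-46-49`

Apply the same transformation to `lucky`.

g(#7)→22 and r(#18)→55: differences scale by 3, so n = 3·pos + 1. Each letter becomes 3×(its alphabet position, a=1..z=26) + 1.
For lucky: l=12→37, u=21→64, c=3→10, k=11→34, y=25→76.

37-64-10-34-76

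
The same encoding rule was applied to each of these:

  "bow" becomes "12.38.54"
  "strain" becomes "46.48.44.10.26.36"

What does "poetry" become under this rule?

b(#2)→12 and o(#15)→38: differences scale by 2, so n = 2·pos + 8. With a=1..z=26, the number is 2·pos + 8.
For poetry: p=16→40, o=15→38, e=5→18, t=20→48, r=18→44, y=25→58.

40.38.18.48.44.58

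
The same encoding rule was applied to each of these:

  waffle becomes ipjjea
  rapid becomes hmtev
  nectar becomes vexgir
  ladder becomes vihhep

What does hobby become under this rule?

The output letters match the input read backwards, each shifted +4: waffle reversed is elffaw. The word is reversed, then every letter is shifted forward by 4.
On hobby: reverse → ybboh; then shift: y+4=c, b+4=f, b+4=f, o+4=s, h+4=l.

cffsl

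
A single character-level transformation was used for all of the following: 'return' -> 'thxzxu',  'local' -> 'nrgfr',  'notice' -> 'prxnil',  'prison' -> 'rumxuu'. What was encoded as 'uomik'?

slide

In return: r→t is +2, e→h is +3, t→x is +4, u→z is +5 — the shift increases by 1 each position. Letter i (0-indexed) is shifted by i+2, so successive shifts are 2, 3, 4, ….
Decoding uomik: u−2=s, o−3=l, m−4=i, i−5=d, k−6=e.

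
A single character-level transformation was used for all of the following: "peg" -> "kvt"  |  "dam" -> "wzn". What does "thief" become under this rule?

Each pair mirrors across the alphabet (p↔k, e↔v, g↔t): positions sum to 25. Each letter is replaced by its mirror in the alphabet: a↔z, b↔y, c↔x, and so on (the Atbash cipher).
Applying it to thief: t↔g, h↔s, i↔r, e↔v, f↔u.

gsrvu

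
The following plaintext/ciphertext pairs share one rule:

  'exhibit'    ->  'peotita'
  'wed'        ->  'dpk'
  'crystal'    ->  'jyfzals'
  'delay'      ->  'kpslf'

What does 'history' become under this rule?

otzazyf

The shift depends on letter class: consonant x→e is +7, but vowel e→p is +11. The rule splits by letter class: vowels +11, consonants +7.
Applying it to history: h(cons)+7=o, i(vowel)+11=t, s(cons)+7=z, t(cons)+7=a, o(vowel)+11=z, r(cons)+7=y, y(cons)+7=f.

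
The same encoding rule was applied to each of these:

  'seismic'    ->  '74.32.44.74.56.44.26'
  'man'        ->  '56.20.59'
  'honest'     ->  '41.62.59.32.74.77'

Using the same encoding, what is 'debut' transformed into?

s(#19)→74 and e(#5)→32: differences scale by 3, so n = 3·pos + 17. With a=1..z=26, the number is 3·pos + 17.
For debut: d=4→29, e=5→32, b=2→23, u=21→80, t=20→77.

29.32.23.80.77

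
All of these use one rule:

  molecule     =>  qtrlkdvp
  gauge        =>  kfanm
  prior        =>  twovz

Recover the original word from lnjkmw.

hidden

In molecule: m→q is +4, o→t is +5, l→r is +6, e→l is +7 — the shift increases by 1 each position. The shift increases by 1 at each position, starting from +4: 4, 5, 6, ….
Undoing it on lnjkmw: l−4=h, n−5=i, j−6=d, k−7=d, m−8=e, w−9=n.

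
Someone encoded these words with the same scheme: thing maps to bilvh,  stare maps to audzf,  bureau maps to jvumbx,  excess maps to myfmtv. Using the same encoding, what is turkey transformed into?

A repeating key of period 3 is used — shifts +8, +1, +3 over and over.
Applying it to turkey: t+8=b, u+1=v, r+3=u, k+8=s, e+1=f, y+3=b.

bvusfb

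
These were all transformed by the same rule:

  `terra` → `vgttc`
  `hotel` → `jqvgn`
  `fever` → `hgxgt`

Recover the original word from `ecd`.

It's a constant shift of +2 (ROT2).
Undoing it on ecd: e−2=c, c−2=a, d−2=b.

cab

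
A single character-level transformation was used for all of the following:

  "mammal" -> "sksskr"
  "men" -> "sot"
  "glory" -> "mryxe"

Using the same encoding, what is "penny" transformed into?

Vowels shift forward by 10 and consonants shift forward by 6.
On penny: p(cons)+6=v, e(vowel)+10=o, n(cons)+6=t, n(cons)+6=t, y(cons)+6=e.

votte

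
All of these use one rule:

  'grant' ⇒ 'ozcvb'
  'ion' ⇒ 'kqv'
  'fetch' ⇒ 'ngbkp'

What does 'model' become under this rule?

uqlgt

The shift depends on letter class: consonant g→o is +8, but vowel a→c is +2. Vowels shift forward by 2 and consonants shift forward by 8.
On model: m(cons)+8=u, o(vowel)+2=q, d(cons)+8=l, e(vowel)+2=g, l(cons)+8=t.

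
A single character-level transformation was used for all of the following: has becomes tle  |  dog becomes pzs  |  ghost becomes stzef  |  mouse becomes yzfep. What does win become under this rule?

The rule splits by letter class: vowels +11, consonants +12.
On win: w(cons)+12=i, i(vowel)+11=t, n(cons)+12=z.

itz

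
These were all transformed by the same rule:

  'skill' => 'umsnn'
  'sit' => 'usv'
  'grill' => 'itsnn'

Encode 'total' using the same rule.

The shift depends on letter class: consonant s→u is +2, but vowel i→s is +10. The rule splits by letter class: vowels +10, consonants +2.
For total: t(cons)+2=v, o(vowel)+10=y, t(cons)+2=v, a(vowel)+10=k, l(cons)+2=n.

vyvkn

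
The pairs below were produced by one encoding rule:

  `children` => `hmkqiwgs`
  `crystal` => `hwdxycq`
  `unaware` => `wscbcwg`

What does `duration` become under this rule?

iwwcykqs

The rule splits by letter class: vowels +2, consonants +5.
On duration: d(cons)+5=i, u(vowel)+2=w, r(cons)+5=w, a(vowel)+2=c, t(cons)+5=y, i(vowel)+2=k, o(vowel)+2=q, n(cons)+5=s.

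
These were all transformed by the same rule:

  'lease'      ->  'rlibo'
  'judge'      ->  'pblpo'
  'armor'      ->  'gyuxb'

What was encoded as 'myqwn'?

Letter i (0-indexed) is shifted by i+6, so successive shifts are 6, 7, 8, ….
Reversing it on myqwn: m−6=g, y−7=r, q−8=i, w−9=n, n−10=d.

grind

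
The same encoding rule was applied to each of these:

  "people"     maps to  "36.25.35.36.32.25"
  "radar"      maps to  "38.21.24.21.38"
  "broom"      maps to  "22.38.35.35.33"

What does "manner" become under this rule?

Each letter is replaced by its alphabet position (a=1..z=26) + 20.
For manner: m=13→33, a=1→21, n=14→34, n=14→34, e=5→25, r=18→38.

33.21.34.34.25.38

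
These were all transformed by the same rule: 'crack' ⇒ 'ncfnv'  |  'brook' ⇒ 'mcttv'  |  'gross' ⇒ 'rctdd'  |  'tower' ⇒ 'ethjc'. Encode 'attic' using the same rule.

Two shifts are in play — +5 for a/e/i/o/u, +11 for every other letter.
On attic: a(vowel)+5=f, t(cons)+11=e, t(cons)+11=e, i(vowel)+5=n, c(cons)+11=n.

feenn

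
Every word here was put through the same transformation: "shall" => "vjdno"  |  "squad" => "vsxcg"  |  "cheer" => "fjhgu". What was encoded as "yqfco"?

vocal

Shifts by position in shall: pos 0: s→v (+3), pos 1: h→j (+2), pos 2: a→d (+3), pos 3: l→n (+2) — repeating every 2. The shifts repeat in a cycle of length 2: positions 0,1,… shift by +3, +2, then the pattern repeats.
Reversing it on yqfco: y−3=v, q−2=o, f−3=c, c−2=a, o−3=l.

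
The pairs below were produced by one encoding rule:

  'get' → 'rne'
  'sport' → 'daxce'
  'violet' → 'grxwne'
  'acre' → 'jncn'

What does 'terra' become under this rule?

enccj

The shift depends on letter class: consonant g→r is +11, but vowel e→n is +9. Two shifts are in play — +9 for a/e/i/o/u, +11 for every other letter.
Applying it to terra: t(cons)+11=e, e(vowel)+9=n, r(cons)+11=c, r(cons)+11=c, a(vowel)+9=j.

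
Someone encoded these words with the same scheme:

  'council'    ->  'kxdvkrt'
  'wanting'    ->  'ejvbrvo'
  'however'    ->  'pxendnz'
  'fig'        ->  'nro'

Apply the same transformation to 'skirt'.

asrzb

The shift depends on letter class: consonant c→k is +8, but vowel o→x is +9. Two shifts are in play — +9 for a/e/i/o/u, +8 for every other letter.
Applying it to skirt: s(cons)+8=a, k(cons)+8=s, i(vowel)+9=r, r(cons)+8=z, t(cons)+8=b.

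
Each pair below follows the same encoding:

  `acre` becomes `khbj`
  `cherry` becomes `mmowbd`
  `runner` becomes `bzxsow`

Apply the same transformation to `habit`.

Shifts by position in acre: pos 0: a→k (+10), pos 1: c→h (+5), pos 2: r→b (+10), pos 3: e→j (+5) — repeating every 2. It's a Vigenère-style cipher with numeric key [10,5]: position i shifts by key[i mod 2].
Applying it to habit: h+10=r, a+5=f, b+10=l, i+5=n, t+10=d.

rflnd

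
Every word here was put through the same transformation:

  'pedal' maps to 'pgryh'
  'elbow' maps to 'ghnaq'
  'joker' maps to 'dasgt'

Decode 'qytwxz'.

p(15)→p(15) and e(4)→g(6) fit y≡15x+24 (mod 26); the inverse of 15 mod 26 is 7. Each letter's alphabet position (a=0..z=25) is mapped through 15·x+24 mod 26 — an affine cipher.
Decoding qytwxz: q(16)→7·(16−24)≡22=w; y(24)→7·(24−24)≡0=a; t(19)→7·(19−24)≡17=r; w(22)→7·(22−24)≡12=m; x(23)→7·(23−24)≡19=t; z(25)→7·(25−24)≡7=h (all mod 26).

warmth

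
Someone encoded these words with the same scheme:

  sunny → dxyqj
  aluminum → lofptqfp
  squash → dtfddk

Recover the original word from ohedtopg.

Shifts by position in sunny: pos 0: s→d (+11), pos 1: u→x (+3), pos 2: n→y (+11), pos 3: n→q (+3) — repeating every 2. It's a Vigenère-style cipher with numeric key [11,3]: position i shifts by key[i mod 2].
Undoing it on ohedtopg: o−11=d, h−3=e, e−11=t, d−3=a, t−11=i, o−3=l, p−11=e, g−3=d.

detailed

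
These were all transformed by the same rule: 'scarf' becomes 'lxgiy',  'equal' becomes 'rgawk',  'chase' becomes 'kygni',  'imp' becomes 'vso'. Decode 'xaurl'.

flour

The output letters match the input read backwards, each shifted +6: scarf reversed is fracs. Read the word backwards and shift each letter +6.
Reversing it on xaurl: shift back: x−6=r, a−6=u, u−6=o, r−6=l, l−6=f → ruolf; then reverse → flour.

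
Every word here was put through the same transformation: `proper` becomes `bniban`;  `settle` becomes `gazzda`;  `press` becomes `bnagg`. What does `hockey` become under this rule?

This is an affine cipher: with a=0,…,z=25, each position x becomes (19x+2) mod 26.
For hockey: h(7)→19·7+2≡5=f; o(14)→19·14+2≡8=i; c(2)→19·2+2≡14=o; k(10)→19·10+2≡10=k; e(4)→19·4+2≡0=a; y(24)→19·24+2≡16=q (all mod 26).

fiokaq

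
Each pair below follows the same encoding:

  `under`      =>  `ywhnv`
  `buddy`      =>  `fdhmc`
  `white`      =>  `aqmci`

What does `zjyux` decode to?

Shifts by position in under: pos 0: u→y (+4), pos 1: n→w (+9), pos 2: d→h (+4), pos 3: e→n (+9) — repeating every 2. A repeating key of period 2 is used — shifts +4, +9 over and over.
Decoding zjyux: z−4=v, j−9=a, y−4=u, u−9=l, x−4=t.

vault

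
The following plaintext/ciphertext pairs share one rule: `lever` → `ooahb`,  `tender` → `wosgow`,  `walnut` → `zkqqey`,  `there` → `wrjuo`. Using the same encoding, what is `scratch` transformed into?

A repeating key of period 3 is used — shifts +3, +10, +5 over and over.
For scratch: s+3=v, c+10=m, r+5=w, a+3=d, t+10=d, c+5=h, h+3=k.

vmwddhk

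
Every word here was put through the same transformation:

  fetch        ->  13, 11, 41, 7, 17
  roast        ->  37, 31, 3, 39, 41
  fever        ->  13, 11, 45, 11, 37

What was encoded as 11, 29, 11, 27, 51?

enemy

f(#6)→13 and e(#5)→11: differences scale by 2, so n = 2·pos + 1. With a=1..z=26, the number is 2·pos + 1.
Reversing it on 11, 29, 11, 27, 51: 11→(11−1)÷2=5=e, 29→(29−1)÷2=14=n, 11→(11−1)÷2=5=e, 27→(27−1)÷2=13=m, 51→(51−1)÷2=25=y.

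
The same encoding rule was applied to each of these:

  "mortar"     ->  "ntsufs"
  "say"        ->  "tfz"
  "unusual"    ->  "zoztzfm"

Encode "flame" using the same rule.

The shift depends on letter class: consonant m→n is +1, but vowel o→t is +5. Vowels shift forward by 5 and consonants shift forward by 1.
For flame: f(cons)+1=g, l(cons)+1=m, a(vowel)+5=f, m(cons)+1=n, e(vowel)+5=j.

gmfnj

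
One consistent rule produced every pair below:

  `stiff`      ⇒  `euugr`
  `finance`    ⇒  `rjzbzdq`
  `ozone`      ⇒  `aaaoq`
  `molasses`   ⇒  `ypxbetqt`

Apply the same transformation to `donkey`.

ppzlqz

Shifts by position in stiff: pos 0: s→e (+12), pos 1: t→u (+1), pos 2: i→u (+12), pos 3: f→g (+1) — repeating every 2. The shifts repeat in a cycle of length 2: positions 0,1,… shift by +12, +1, then the pattern repeats.
For donkey: d+12=p, o+1=p, n+12=z, k+1=l, e+12=q, y+1=z.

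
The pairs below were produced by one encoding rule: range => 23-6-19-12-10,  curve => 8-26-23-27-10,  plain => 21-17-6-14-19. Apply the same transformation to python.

Each letter is replaced by its alphabet position (a=1..z=26) + 5.
For python: p=16→21, y=25→30, t=20→25, h=8→13, o=15→20, n=14→19.

21-30-25-13-20-19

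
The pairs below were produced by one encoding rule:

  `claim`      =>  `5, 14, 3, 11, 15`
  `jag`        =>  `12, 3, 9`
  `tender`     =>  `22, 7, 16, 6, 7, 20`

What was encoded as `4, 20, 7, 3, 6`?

bread

c is letter #3 and maps to 5: an offset of 2. Letters become their 1-based position plus 2 (so a→3, b→4, …).
Reversing it on 4, 20, 7, 3, 6: 4→(4−2)÷1=2=b, 20→(20−2)÷1=18=r, 7→(7−2)÷1=5=e, 3→(3−2)÷1=1=a, 6→(6−2)÷1=4=d.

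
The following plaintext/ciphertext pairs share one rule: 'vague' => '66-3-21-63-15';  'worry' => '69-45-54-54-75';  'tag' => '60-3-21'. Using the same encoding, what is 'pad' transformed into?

48-3-12

v(#22)→66 and a(#1)→3: differences scale by 3, so n = 3·pos + 0. With a=1..z=26, the number is 3·pos.
On pad: p=16→48, a=1→3, d=4→12.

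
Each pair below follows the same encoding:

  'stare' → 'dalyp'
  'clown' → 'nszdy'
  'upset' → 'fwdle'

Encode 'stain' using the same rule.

dalpy

Shifts by position in stare: pos 0: s→d (+11), pos 1: t→a (+7), pos 2: a→l (+11), pos 3: r→y (+7) — repeating every 2. The shifts repeat in a cycle of length 2: positions 0,1,… shift by +11, +7, then the pattern repeats.
On stain: s+11=d, t+7=a, a+11=l, i+7=p, n+11=y.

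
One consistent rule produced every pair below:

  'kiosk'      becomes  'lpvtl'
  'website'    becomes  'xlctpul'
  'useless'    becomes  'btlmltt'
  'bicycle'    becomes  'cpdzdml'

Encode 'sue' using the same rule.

The shift depends on letter class: consonant k→l is +1, but vowel i→p is +7. Two shifts are in play — +7 for a/e/i/o/u, +1 for every other letter.
On sue: s(cons)+1=t, u(vowel)+7=b, e(vowel)+7=l.

tbl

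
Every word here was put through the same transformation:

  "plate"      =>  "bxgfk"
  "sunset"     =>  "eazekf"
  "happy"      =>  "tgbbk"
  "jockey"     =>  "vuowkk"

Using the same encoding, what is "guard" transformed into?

The shift depends on letter class: consonant p→b is +12, but vowel a→g is +6. Vowels shift forward by 6 and consonants shift forward by 12.
Applying it to guard: g(cons)+12=s, u(vowel)+6=a, a(vowel)+6=g, r(cons)+12=d, d(cons)+12=p.

sagdp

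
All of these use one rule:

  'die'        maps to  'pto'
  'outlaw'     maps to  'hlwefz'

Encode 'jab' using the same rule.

The output letters match the input read backwards, each shifted +11: die reversed is eid. The word is reversed, then every letter is shifted forward by 11.
On jab: reverse → baj; then shift: b+11=m, a+11=l, j+11=u.

mlu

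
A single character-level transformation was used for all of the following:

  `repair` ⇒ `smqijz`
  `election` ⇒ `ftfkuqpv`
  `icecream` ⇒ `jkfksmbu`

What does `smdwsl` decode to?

record

Shifts by position in repair: pos 0: r→s (+1), pos 1: e→m (+8), pos 2: p→q (+1), pos 3: a→i (+8) — repeating every 2. The shifts repeat in a cycle of length 2: positions 0,1,… shift by +1, +8, then the pattern repeats.
Decoding smdwsl: s−1=r, m−8=e, d−1=c, w−8=o, s−1=r, l−8=d.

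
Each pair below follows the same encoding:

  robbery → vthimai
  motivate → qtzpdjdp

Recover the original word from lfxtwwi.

In robbery: r→v is +4, o→t is +5, b→h is +6, b→i is +7 — the shift increases by 1 each position. The shift increases by 1 at each position, starting from +4: 4, 5, 6, ….
Reversing it on lfxtwwi: l−4=h, f−5=a, x−6=r, t−7=m, w−8=o, w−9=n, i−10=y.

harmony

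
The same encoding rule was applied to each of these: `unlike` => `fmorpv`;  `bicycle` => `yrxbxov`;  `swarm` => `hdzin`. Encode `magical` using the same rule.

Each pair mirrors across the alphabet (u↔f, n↔m, l↔o): positions sum to 25. Each letter is replaced by its mirror in the alphabet: a↔z, b↔y, c↔x, and so on (the Atbash cipher).
On magical: m↔n, a↔z, g↔t, i↔r, c↔x, a↔z, l↔o.

nztrxzo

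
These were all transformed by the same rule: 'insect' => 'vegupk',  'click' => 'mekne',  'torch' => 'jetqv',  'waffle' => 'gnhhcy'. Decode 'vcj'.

Two steps: reverse the string, then apply a Caesar shift of +2.
Reversing it on vcj: shift back: v−2=t, c−2=a, j−2=h → tah; then reverse → hat.

hat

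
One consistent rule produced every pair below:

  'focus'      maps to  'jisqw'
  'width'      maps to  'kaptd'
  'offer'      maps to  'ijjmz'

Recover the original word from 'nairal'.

f(5)→j(9) and o(14)→i(8) fit y≡23x+24 (mod 26); the inverse of 23 mod 26 is 17. Each letter's alphabet position (a=0..z=25) is mapped through 23·x+24 mod 26 — an affine cipher.
Decoding nairal: n(13)→17·(13−24)≡21=v; a(0)→17·(0−24)≡8=i; i(8)→17·(8−24)≡14=o; r(17)→17·(17−24)≡11=l; a(0)→17·(0−24)≡8=i; l(11)→17·(11−24)≡13=n (all mod 26).

violin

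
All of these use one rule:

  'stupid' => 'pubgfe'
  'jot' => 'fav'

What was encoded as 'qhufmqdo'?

The output letters match the input read backwards, each shifted +12: stupid reversed is diputs. The word is reversed, then every letter is shifted forward by 12.
Reversing it on qhufmqdo: shift back: q−12=e, h−12=v, u−12=i, f−12=t, m−12=a, q−12=e, d−12=r, o−12=c → evitaerc; then reverse → creative.

creative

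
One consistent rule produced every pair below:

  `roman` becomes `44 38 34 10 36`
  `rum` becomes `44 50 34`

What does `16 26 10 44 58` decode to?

r(#18)→44 and o(#15)→38: differences scale by 2, so n = 2·pos + 8. The formula is n = 2×(alphabet index, a=1) + 8.
Undoing it on 16 26 10 44 58: 16→(16−8)÷2=4=d, 26→(26−8)÷2=9=i, 10→(10−8)÷2=1=a, 44→(44−8)÷2=18=r, 58→(58−8)÷2=25=y.

diary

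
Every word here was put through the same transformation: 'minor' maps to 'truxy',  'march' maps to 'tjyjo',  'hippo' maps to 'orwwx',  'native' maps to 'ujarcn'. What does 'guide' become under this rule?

ndrkn

The shift depends on letter class: consonant m→t is +7, but vowel i→r is +9. Two shifts are in play — +9 for a/e/i/o/u, +7 for every other letter.
Applying it to guide: g(cons)+7=n, u(vowel)+9=d, i(vowel)+9=r, d(cons)+7=k, e(vowel)+9=n.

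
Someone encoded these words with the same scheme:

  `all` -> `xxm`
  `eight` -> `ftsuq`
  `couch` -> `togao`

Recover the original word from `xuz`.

nil

The output letters match the input read backwards, each shifted +12: all reversed is lla. The word is reversed, then every letter is shifted forward by 12.
Reversing it on xuz: shift back: x−12=l, u−12=i, z−12=n → lin; then reverse → nil.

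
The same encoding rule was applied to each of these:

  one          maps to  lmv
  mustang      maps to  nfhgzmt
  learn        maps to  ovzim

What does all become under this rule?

zoo

Each pair mirrors across the alphabet (o↔l, n↔m, e↔v): positions sum to 25. This is the alphabet-reversal cipher (Atbash): a becomes z, b becomes y, etc.
For all: a↔z, l↔o, l↔o.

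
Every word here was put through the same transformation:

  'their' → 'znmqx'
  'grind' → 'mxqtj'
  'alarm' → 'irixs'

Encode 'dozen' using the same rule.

The shift depends on letter class: consonant t→z is +6, but vowel e→m is +8. The rule splits by letter class: vowels +8, consonants +6.
Applying it to dozen: d(cons)+6=j, o(vowel)+8=w, z(cons)+6=f, e(vowel)+8=m, n(cons)+6=t.

jwfmt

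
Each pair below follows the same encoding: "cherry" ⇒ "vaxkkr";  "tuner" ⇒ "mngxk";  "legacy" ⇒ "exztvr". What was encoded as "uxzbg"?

begin

Every letter moves 19 places later in the alphabet, wrapping around z→a.
Decoding uxzbg: u−19=b, x−19=e, z−19=g, b−19=i, g−19=n.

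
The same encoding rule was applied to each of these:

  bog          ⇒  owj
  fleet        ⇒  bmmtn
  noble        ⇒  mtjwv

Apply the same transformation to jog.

The output letters match the input read backwards, each shifted +8: bog reversed is gob. Two steps: reverse the string, then apply a Caesar shift of +8.
For jog: reverse → goj; then shift: g+8=o, o+8=w, j+8=r.

owr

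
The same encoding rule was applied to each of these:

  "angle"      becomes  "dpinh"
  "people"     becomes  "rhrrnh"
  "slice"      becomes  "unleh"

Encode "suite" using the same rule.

uxlvh

Two shifts are in play — +3 for a/e/i/o/u, +2 for every other letter.
On suite: s(cons)+2=u, u(vowel)+3=x, i(vowel)+3=l, t(cons)+2=v, e(vowel)+3=h.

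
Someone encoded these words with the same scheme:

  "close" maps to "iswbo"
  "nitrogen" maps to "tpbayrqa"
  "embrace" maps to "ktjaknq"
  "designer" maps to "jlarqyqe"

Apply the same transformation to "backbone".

hhktlzzr

In close: c→i is +6, l→s is +7, o→w is +8, s→b is +9 — the shift increases by 1 each position. Each letter shifts forward by (position + 6), i.e. 6, 7, 8, … — the shift grows by one for each successive letter.
Applying it to backbone: b+6=h, a+7=h, c+8=k, k+9=t, b+10=l, o+11=z, n+12=z, e+13=r.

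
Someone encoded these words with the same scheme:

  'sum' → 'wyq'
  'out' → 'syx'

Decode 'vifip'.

Compare letters: s→w is +4, u→y is +4, m→q is +4 — a constant shift. It's a constant shift of +4 (ROT4).
Undoing it on vifip: v−4=r, i−4=e, f−4=b, i−4=e, p−4=l.

rebel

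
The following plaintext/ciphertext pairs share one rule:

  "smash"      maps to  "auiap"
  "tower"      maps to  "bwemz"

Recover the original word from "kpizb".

chart

Compare letters: s→a is +8, m→u is +8, a→i is +8 — a constant shift. This is a Caesar cipher with shift 8.
Undoing it on kpizb: k−8=c, p−8=h, i−8=a, z−8=r, b−8=t.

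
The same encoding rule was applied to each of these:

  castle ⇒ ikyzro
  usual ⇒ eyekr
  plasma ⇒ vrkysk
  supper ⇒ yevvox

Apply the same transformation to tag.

Vowels shift forward by 10 and consonants shift forward by 6.
On tag: t(cons)+6=z, a(vowel)+10=k, g(cons)+6=m.

zkm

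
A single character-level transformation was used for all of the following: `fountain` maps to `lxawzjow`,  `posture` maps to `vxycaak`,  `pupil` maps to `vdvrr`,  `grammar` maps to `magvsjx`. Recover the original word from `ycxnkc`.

Shifts by position in fountain: pos 0: f→l (+6), pos 1: o→x (+9), pos 2: u→a (+6), pos 3: n→w (+9) — repeating every 2. A repeating key of period 2 is used — shifts +6, +9 over and over.
Undoing it on ycxnkc: y−6=s, c−9=t, x−6=r, n−9=e, k−6=e, c−9=t.

street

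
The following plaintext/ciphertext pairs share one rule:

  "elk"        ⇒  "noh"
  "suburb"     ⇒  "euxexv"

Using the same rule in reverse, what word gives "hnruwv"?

stroke

The word is reversed, then every letter is shifted forward by 3.
Reversing it on hnruwv: shift back: h−3=e, n−3=k, r−3=o, u−3=r, w−3=t, v−3=s → ekorts; then reverse → stroke.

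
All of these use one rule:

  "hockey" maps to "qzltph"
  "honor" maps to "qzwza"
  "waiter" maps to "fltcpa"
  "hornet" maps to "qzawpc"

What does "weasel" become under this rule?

The shift depends on letter class: consonant h→q is +9, but vowel o→z is +11. The rule splits by letter class: vowels +11, consonants +9.
Applying it to weasel: w(cons)+9=f, e(vowel)+11=p, a(vowel)+11=l, s(cons)+9=b, e(vowel)+11=p, l(cons)+9=u.

fplbpu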